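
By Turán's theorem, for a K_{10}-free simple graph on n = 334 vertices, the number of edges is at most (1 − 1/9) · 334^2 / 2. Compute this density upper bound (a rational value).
Turán density bound = (8/9) · 334^2/2 = 446224/9 ≈ 49580.4444

Turán's theorem: ex(n, K_{r+1}) is achieved by the complete r-partite Turán graph T(n, r) with parts as balanced as possible, and is at most (1 − 1/r) · n^2/2. For r = 9, n = 334: the density bound is (8/9) · 111556/2 = 446224/9 ≈ 49580.4444. The integer-valued extremum is e(T(334, 9)) = 49580, which is strictly less than the density bound 446224/9 since 9 ∤ 334 (the parts of T(334, 9) cannot all be equal).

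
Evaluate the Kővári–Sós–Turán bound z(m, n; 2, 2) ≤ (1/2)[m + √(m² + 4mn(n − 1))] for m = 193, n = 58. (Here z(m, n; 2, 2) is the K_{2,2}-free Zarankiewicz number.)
z(193, 58; 2, 2) ≤ (1/2)[193 + √(193² + 4·193·58·57)] = (1/2)[193 + √2589481] = 901.0932

Kővári–Sós–Turán: let r_1, ..., r_193 be the row sums and z = Σ r_i the total number of 1s. Each pair of columns can share at most one row with both entries 1 (else a 2×2 all-ones block appears), so Σ_i C(r_i, 2) ≤ C(58, 2) = 1653. By convexity Σ_i C(r_i, 2) ≥ 193·C(z/193, 2) = z(z − 193)/(2·193), giving z² − 193z − 193·58·57 ≤ 0 and hence z ≤ (1/2)[193 + √(37249 + 4·638058)] = (1/2)[193 + √2589481] ≈ (1/2)(193 + 1609.1864) = 901.0932.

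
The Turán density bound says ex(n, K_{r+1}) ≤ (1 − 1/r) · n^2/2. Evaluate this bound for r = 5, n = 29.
Turán density bound = (4/5) · 29^2/2 = 1682/5 ≈ 336.4

Turán's theorem: ex(n, K_{r+1}) is achieved by the complete r-partite Turán graph T(n, r) with parts as balanced as possible, and is at most (1 − 1/r) · n^2/2. For r = 5, n = 29: the density bound is (4/5) · 841/2 = 1682/5 ≈ 336.4. The integer-valued extremum is e(T(29, 5)) = 336, which is strictly less than the density bound 1682/5 since 5 ∤ 29 (the parts of T(29, 5) cannot all be equal).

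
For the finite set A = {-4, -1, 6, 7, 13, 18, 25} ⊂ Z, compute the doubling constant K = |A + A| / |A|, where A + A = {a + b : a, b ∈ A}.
K = |A + A| / |A| = 24/7

Enumerate A + A = {a + b : a, b ∈ A}. With |A| = 7, there are |A|^2 = 49 ordered sum pairs; collecting distinct values, A + A = {-8, -5, -2, 2, 3, 5, 6, 9, 12, 13, 14, 17, 19, 20, 21, 24, 25, 26, 31, 32, 36, 38, 43, 50}, so |A + A| = 24. Thus K = 24/7. For comparison, the minimum possible |A + A| over all 7-element sets is 2·7 − 1 = 13 (so min K = 13/7), attained only by arithmetic progressions.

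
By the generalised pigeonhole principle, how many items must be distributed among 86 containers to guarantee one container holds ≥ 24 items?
n = (24 − 1)·86 + 1 = 1979

By the generalised pigeonhole principle, to guarantee some box contains ≥ r objects we need more than (r − 1) · k objects total. Threshold: n = (r − 1) · k + 1. With r = 24 and k = 86: n = 23 · 86 + 1 = 1978 + 1 = 1979. For n = 1978 = 23 · 86, we can put exactly 23 objects in every box, avoiding 24 in any single one — so 1979 is tight.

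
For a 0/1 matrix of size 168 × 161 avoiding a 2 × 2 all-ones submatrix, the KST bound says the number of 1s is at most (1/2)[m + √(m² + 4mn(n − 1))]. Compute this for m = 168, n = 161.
z(168, 161; 2, 2) ≤ (1/2)[168 + √(168² + 4·168·161·160)] = (1/2)[168 + √17338944] = 2166.0029

Kővári–Sós–Turán: let r_1, ..., r_168 be the row sums and z = Σ r_i the total number of 1s. Each pair of columns can share at most one row with both entries 1 (else a 2×2 all-ones block appears), so Σ_i C(r_i, 2) ≤ C(161, 2) = 12880. By convexity Σ_i C(r_i, 2) ≥ 168·C(z/168, 2) = z(z − 168)/(2·168), giving z² − 168z − 168·161·160 ≤ 0 and hence z ≤ (1/2)[168 + √(28224 + 4·4327680)] = (1/2)[168 + √17338944] ≈ (1/2)(168 + 4164.0058) = 2166.0029.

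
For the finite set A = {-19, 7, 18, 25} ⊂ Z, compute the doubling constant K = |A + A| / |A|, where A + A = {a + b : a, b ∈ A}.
K = |A + A| / |A| = 10/4 = 5/2

Enumerate A + A = {a + b : a, b ∈ A}. With |A| = 4, there are |A|^2 = 16 ordered sum pairs; collecting distinct values, A + A = {-38, -12, -1, 6, 14, 25, 32, 36, 43, 50}, so |A + A| = 10. Thus K = 10/4 = 5/2. For comparison, the minimum possible |A + A| over all 4-element sets is 2·4 − 1 = 7 (so min K = 7/4), attained only by arithmetic progressions.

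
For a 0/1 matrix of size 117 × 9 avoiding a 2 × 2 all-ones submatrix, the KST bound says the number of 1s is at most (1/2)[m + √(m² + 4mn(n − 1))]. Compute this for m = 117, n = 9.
z(117, 9; 2, 2) ≤ (1/2)[117 + √(117² + 4·117·9·8)] = (1/2)[117 + √47385] = 167.3405

Kővári–Sós–Turán: let r_1, ..., r_117 be the row sums and z = Σ r_i the total number of 1s. Each pair of columns can share at most one row with both entries 1 (else a 2×2 all-ones block appears), so Σ_i C(r_i, 2) ≤ C(9, 2) = 36. By convexity Σ_i C(r_i, 2) ≥ 117·C(z/117, 2) = z(z − 117)/(2·117), giving z² − 117z − 117·9·8 ≤ 0 and hence z ≤ (1/2)[117 + √(13689 + 4·8424)] = (1/2)[117 + √47385] ≈ (1/2)(117 + 217.681) = 167.3405.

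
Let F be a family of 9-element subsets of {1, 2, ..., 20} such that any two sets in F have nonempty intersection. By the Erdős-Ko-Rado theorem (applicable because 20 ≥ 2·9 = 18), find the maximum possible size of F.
max |F| = C(19, 8) = 75582

Erdős-Ko-Rado (1961): when n ≥ 2k, max |F| = C(n−1, k−1). The bound is attained by the star {A : i ∈ A} for any fixed i ∈ [n]. Here C(20−1, 9−1) = C(19, 8) = 75582.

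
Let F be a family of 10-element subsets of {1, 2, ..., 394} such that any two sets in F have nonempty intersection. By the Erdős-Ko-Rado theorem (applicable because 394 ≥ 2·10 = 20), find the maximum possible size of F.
max |F| = C(393, 9) = 561949481790441745

Erdős-Ko-Rado (1961): when n ≥ 2k, max |F| = C(n−1, k−1). The bound is attained by the star {A : i ∈ A} for any fixed i ∈ [n]. Here C(394−1, 10−1) = C(393, 9) = 561949481790441745.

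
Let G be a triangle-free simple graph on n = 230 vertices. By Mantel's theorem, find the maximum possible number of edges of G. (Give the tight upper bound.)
ex(230, K_3) = ⌊230^2/4⌋ = 13225

Mantel (1907): a triangle-free graph on n vertices has at most ⌊n^2/4⌋ edges, with equality for the complete bipartite graph K_{⌊n/2⌋, ⌈n/2⌉}. For n = 230: ⌊230^2/4⌋ = ⌊52900/4⌋ = 13225. The extremal graph is K_{115, 115}, which has 115·115 = 13225 edges.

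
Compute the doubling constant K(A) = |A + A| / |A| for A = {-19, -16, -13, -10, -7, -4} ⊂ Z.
K = |A + A| / |A| = 11/6

Enumerate A + A = {a + b : a, b ∈ A}. With |A| = 6, there are |A|^2 = 36 ordered sum pairs; collecting distinct values, A + A = {-38, -35, -32, -29, -26, -23, -20, -17, -14, -11, -8}, so |A + A| = 11. Thus K = 11/6. Here |A + A| = 2|A| − 1 = 11, the minimum possible — so K = 11/6 is minimal, which holds iff A is an arithmetic progression.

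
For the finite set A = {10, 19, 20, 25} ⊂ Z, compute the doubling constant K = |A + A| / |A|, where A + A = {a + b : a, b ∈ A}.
K = |A + A| / |A| = 10/4 = 5/2

Enumerate A + A = {a + b : a, b ∈ A}. With |A| = 4, there are |A|^2 = 16 ordered sum pairs; collecting distinct values, A + A = {20, 29, 30, 35, 38, 39, 40, 44, 45, 50}, so |A + A| = 10. Thus K = 10/4 = 5/2. For comparison, the minimum possible |A + A| over all 4-element sets is 2·4 − 1 = 7 (so min K = 7/4), attained only by arithmetic progressions.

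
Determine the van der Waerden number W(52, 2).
W(52, 2) = 52 + 1 = 53

A 2-term AP is any pair of integers, so a monochromatic 2-AP exists iff some colour is used at least twice. With 52 colours, the colouring i ↦ i on {1, ..., 52} uses each colour once, avoiding any monochromatic pair, so W(52, 2) > 52. For {1, ..., 53}, pigeonhole forces two integers of the same colour, which form a monochromatic 2-AP. Hence W(52, 2) = 53.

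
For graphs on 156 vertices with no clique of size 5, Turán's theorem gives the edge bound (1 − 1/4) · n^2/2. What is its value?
Turán density bound = (3/4) · 156^2/2 = 9126

Turán's theorem: ex(n, K_{r+1}) is achieved by the complete r-partite Turán graph T(n, r) with parts as balanced as possible, and is at most (1 − 1/r) · n^2/2. For r = 4, n = 156: the density bound is (3/4) · 24336/2 = 9126. Since 4 ∣ 156, the Turán graph T(156, 4) has parts of equal size 39, and its edge count e(T(156, 4)) = 9126 attains the density bound exactly.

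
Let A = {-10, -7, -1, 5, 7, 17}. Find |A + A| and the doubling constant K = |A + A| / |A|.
K = |A + A| / |A| = 19/6

Enumerate A + A = {a + b : a, b ∈ A}. With |A| = 6, there are |A|^2 = 36 ordered sum pairs; collecting distinct values, A + A = {-20, -17, -14, -11, -8, -5, -3, -2, 0, 4, 6, 7, 10, 12, 14, 16, 22, 24, 34}, so |A + A| = 19. Thus K = 19/6. For comparison, the minimum possible |A + A| over all 6-element sets is 2·6 − 1 = 11 (so min K = 11/6), attained only by arithmetic progressions.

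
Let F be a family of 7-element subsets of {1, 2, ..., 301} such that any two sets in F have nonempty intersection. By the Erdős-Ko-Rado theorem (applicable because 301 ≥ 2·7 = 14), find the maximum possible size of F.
max |F| = C(300, 6) = 962822846700

Erdős-Ko-Rado (1961): when n ≥ 2k, max |F| = C(n−1, k−1). The bound is attained by the star {A : i ∈ A} for any fixed i ∈ [n]. Here C(301−1, 7−1) = C(300, 6) = 962822846700.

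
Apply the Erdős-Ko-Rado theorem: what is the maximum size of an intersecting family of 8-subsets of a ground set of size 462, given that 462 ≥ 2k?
max |F| = C(461, 7) = 838684899367380

Erdős-Ko-Rado (1961): when n ≥ 2k, max |F| = C(n−1, k−1). The bound is attained by the star {A : i ∈ A} for any fixed i ∈ [n]. Here C(462−1, 8−1) = C(461, 7) = 838684899367380.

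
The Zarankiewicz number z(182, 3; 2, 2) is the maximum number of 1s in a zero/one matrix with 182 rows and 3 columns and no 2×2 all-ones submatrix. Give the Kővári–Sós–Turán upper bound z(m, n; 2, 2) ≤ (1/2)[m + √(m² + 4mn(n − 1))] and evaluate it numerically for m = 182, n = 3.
z(182, 3; 2, 2) ≤ (1/2)[182 + √(182² + 4·182·3·2)] = (1/2)[182 + √37492] = 187.8143

Kővári–Sós–Turán: let r_1, ..., r_182 be the row sums and z = Σ r_i the total number of 1s. Each pair of columns can share at most one row with both entries 1 (else a 2×2 all-ones block appears), so Σ_i C(r_i, 2) ≤ C(3, 2) = 3. By convexity Σ_i C(r_i, 2) ≥ 182·C(z/182, 2) = z(z − 182)/(2·182), giving z² − 182z − 182·3·2 ≤ 0 and hence z ≤ (1/2)[182 + √(33124 + 4·1092)] = (1/2)[182 + √37492] ≈ (1/2)(182 + 193.6285) = 187.8143.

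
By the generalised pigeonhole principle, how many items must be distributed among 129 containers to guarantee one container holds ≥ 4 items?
n = (4 − 1)·129 + 1 = 388

By the generalised pigeonhole principle, to guarantee some box contains ≥ r objects we need more than (r − 1) · k objects total. Threshold: n = (r − 1) · k + 1. With r = 4 and k = 129: n = 3 · 129 + 1 = 387 + 1 = 388. For n = 387 = 3 · 129, we can put exactly 3 objects in every box, avoiding 4 in any single one — so 388 is tight.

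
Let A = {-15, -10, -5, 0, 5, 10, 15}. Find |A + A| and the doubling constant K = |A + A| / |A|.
K = |A + A| / |A| = 13/7

Enumerate A + A = {a + b : a, b ∈ A}. With |A| = 7, there are |A|^2 = 49 ordered sum pairs; collecting distinct values, A + A = {-30, -25, -20, -15, -10, -5, 0, 5, 10, 15, 20, 25, 30}, so |A + A| = 13. Thus K = 13/7. Here |A + A| = 2|A| − 1 = 13, the minimum possible — so K = 13/7 is minimal, which holds iff A is an arithmetic progression.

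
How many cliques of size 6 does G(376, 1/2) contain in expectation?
E[# K_6] = C(376, 6) · (1/2)^C(6, 2) = 3770369379700 / 2^15 = 942592344925/8192 ≈ 115062542.105103

For each 6-subset S of vertices (there are C(376, 6) = 3770369379700 such S), let X_S = 1 if S induces a K_6 (all C(6, 2) = 15 edges present). Then P(X_S = 1) = (1/2)^15 = 1/32768. By linearity of expectation, E[# K_6] = C(376, 6) · (1/2)^15 = 3770369379700 / 32768 = 942592344925/8192 ≈ 115062542.105103.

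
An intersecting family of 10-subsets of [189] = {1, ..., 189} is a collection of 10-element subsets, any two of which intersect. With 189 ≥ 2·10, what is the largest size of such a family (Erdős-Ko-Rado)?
max |F| = C(188, 9) = 665598717151940

Erdős-Ko-Rado (1961): when n ≥ 2k, max |F| = C(n−1, k−1). The bound is attained by the star {A : i ∈ A} for any fixed i ∈ [n]. Here C(189−1, 10−1) = C(188, 9) = 665598717151940.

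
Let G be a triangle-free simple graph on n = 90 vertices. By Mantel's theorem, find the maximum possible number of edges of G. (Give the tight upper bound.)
ex(90, K_3) = ⌊90^2/4⌋ = 2025

Mantel (1907): a triangle-free graph on n vertices has at most ⌊n^2/4⌋ edges, with equality for the complete bipartite graph K_{⌊n/2⌋, ⌈n/2⌉}. For n = 90: ⌊90^2/4⌋ = ⌊8100/4⌋ = 2025. The extremal graph is K_{45, 45}, which has 45·45 = 2025 edges.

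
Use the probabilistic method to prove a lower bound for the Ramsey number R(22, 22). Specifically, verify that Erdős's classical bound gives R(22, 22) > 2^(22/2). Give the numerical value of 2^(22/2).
2^(22/2) = 2048; so R(22, 22) > 2048

Colour each edge of K_n uniformly at random with red/blue. The expected number of monochromatic K_22 is C(n, 22) · 2 · 2^(−C(22,2)). If C(n, 22) · 2^(1 − C(22,2)) < 1, then with positive probability no monochromatic K_22 exists, so R(22, 22) > n. The standard estimate C(n, 22) ≤ n^22/22! shows this inequality holds whenever n ≤ 2^(22/2) (since 22! · 2^(C(22,2) − 1) > 2^(22^2/2) ≥ n^22). Hence R(22, 22) > 2^(22/2) = 2048.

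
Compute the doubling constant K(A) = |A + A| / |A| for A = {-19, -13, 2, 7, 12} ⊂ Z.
K = |A + A| / |A| = 14/5

Enumerate A + A = {a + b : a, b ∈ A}. With |A| = 5, there are |A|^2 = 25 ordered sum pairs; collecting distinct values, A + A = {-38, -32, -26, -17, -12, -11, -7, -6, -1, 4, 9, 14, 19, 24}, so |A + A| = 14. Thus K = 14/5. For comparison, the minimum possible |A + A| over all 5-element sets is 2·5 − 1 = 9 (so min K = 9/5), attained only by arithmetic progressions.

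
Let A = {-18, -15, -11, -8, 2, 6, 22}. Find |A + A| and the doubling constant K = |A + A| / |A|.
K = |A + A| / |A| = 24/7

Enumerate A + A = {a + b : a, b ∈ A}. With |A| = 7, there are |A|^2 = 49 ordered sum pairs; collecting distinct values, A + A = {-36, -33, -30, -29, -26, -23, -22, -19, -16, -13, -12, -9, -6, -5, -2, 4, 7, 8, 11, 12, 14, 24, 28, 44}, so |A + A| = 24. Thus K = 24/7. For comparison, the minimum possible |A + A| over all 7-element sets is 2·7 − 1 = 13 (so min K = 13/7), attained only by arithmetic progressions.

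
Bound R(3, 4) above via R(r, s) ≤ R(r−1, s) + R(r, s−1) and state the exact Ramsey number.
R(3, 4) ≤ R(2, 4) + R(3, 3) = 4 + 6 = 10; exact value R(3, 4) = 9.

The Erdős–Szekeres recurrence R(r, s) ≤ R(r−1, s) + R(r, s−1) applied to (r, s) = (3, 4) gives
  R(3, 4) ≤ R(2, 4) + R(3, 3) = 4 + 6 = 10.
(Recall R(2, k) = k and R is symmetric.) The recurrence is not tight here (it gives 10, but the exact value is R(3, 4) = 9); the tight upper bound requires a sharper argument than the simple recurrence, combined with a lower-bound construction on K_{8}.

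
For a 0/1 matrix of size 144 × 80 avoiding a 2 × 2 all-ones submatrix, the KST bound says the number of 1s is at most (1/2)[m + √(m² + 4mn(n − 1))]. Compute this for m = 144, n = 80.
z(144, 80; 2, 2) ≤ (1/2)[144 + √(144² + 4·144·80·79)] = (1/2)[144 + √3661056] = 1028.6943

Kővári–Sós–Turán: let r_1, ..., r_144 be the row sums and z = Σ r_i the total number of 1s. Each pair of columns can share at most one row with both entries 1 (else a 2×2 all-ones block appears), so Σ_i C(r_i, 2) ≤ C(80, 2) = 3160. By convexity Σ_i C(r_i, 2) ≥ 144·C(z/144, 2) = z(z − 144)/(2·144), giving z² − 144z − 144·80·79 ≤ 0 and hence z ≤ (1/2)[144 + √(20736 + 4·910080)] = (1/2)[144 + √3661056] ≈ (1/2)(144 + 1913.3886) = 1028.6943.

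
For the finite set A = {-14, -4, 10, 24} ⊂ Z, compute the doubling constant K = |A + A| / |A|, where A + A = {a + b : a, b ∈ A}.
K = |A + A| / |A| = 9/4

Enumerate A + A = {a + b : a, b ∈ A}. With |A| = 4, there are |A|^2 = 16 ordered sum pairs; collecting distinct values, A + A = {-28, -18, -8, -4, 6, 10, 20, 34, 48}, so |A + A| = 9. Thus K = 9/4. For comparison, the minimum possible |A + A| over all 4-element sets is 2·4 − 1 = 7 (so min K = 7/4), attained only by arithmetic progressions.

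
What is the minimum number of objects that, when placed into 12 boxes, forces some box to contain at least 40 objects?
n = (40 − 1)·12 + 1 = 469

By the generalised pigeonhole principle, to guarantee some box contains ≥ r objects we need more than (r − 1) · k objects total. Threshold: n = (r − 1) · k + 1. With r = 40 and k = 12: n = 39 · 12 + 1 = 468 + 1 = 469. For n = 468 = 39 · 12, we can put exactly 39 objects in every box, avoiding 40 in any single one — so 469 is tight.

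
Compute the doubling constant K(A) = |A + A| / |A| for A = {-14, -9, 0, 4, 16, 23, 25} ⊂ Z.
K = |A + A| / |A| = 27/7

Enumerate A + A = {a + b : a, b ∈ A}. With |A| = 7, there are |A|^2 = 49 ordered sum pairs; collecting distinct values, A + A = {-28, -23, -18, -14, -10, -9, -5, 0, 2, 4, 7, 8, 9, 11, 14, 16, 20, 23, 25, 27, 29, 32, 39, 41, 46, 48, 50}, so |A + A| = 27. Thus K = 27/7. For comparison, the minimum possible |A + A| over all 7-element sets is 2·7 − 1 = 13 (so min K = 13/7), attained only by arithmetic progressions.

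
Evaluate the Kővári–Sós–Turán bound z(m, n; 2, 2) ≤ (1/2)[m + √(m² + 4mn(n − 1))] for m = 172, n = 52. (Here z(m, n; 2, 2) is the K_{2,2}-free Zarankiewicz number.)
z(172, 52; 2, 2) ≤ (1/2)[172 + √(172² + 4·172·52·51)] = (1/2)[172 + √1854160] = 766.8377

Kővári–Sós–Turán: let r_1, ..., r_172 be the row sums and z = Σ r_i the total number of 1s. Each pair of columns can share at most one row with both entries 1 (else a 2×2 all-ones block appears), so Σ_i C(r_i, 2) ≤ C(52, 2) = 1326. By convexity Σ_i C(r_i, 2) ≥ 172·C(z/172, 2) = z(z − 172)/(2·172), giving z² − 172z − 172·52·51 ≤ 0 and hence z ≤ (1/2)[172 + √(29584 + 4·456144)] = (1/2)[172 + √1854160] ≈ (1/2)(172 + 1361.6754) = 766.8377.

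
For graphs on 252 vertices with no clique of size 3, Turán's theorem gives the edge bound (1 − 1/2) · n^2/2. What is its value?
Turán density bound = (1/2) · 252^2/2 = 15876

Turán's theorem: ex(n, K_{r+1}) is achieved by the complete r-partite Turán graph T(n, r) with parts as balanced as possible, and is at most (1 − 1/r) · n^2/2. For r = 2, n = 252: the density bound is (1/2) · 63504/2 = 15876. Since 2 ∣ 252, the Turán graph T(252, 2) has parts of equal size 126, and its edge count e(T(252, 2)) = 15876 attains the density bound exactly.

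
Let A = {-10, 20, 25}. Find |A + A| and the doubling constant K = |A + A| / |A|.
K = |A + A| / |A| = 6/3 = 2

Enumerate A + A = {a + b : a, b ∈ A}. With |A| = 3, there are |A|^2 = 9 ordered sum pairs; collecting distinct values, A + A = {-20, 10, 15, 40, 45, 50}, so |A + A| = 6. Thus K = 6/3 = 2. For comparison, the minimum possible |A + A| over all 3-element sets is 2·3 − 1 = 5 (so min K = 5/3), attained only by arithmetic progressions.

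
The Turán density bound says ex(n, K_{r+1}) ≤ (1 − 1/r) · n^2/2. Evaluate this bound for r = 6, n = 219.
Turán density bound = (5/6) · 219^2/2 = 79935/4 ≈ 19983.75

Turán's theorem: ex(n, K_{r+1}) is achieved by the complete r-partite Turán graph T(n, r) with parts as balanced as possible, and is at most (1 − 1/r) · n^2/2. For r = 6, n = 219: the density bound is (5/6) · 47961/2 = 79935/4 ≈ 19983.75. The integer-valued extremum is e(T(219, 6)) = 19983, which is strictly less than the density bound 79935/4 since 6 ∤ 219 (the parts of T(219, 6) cannot all be equal).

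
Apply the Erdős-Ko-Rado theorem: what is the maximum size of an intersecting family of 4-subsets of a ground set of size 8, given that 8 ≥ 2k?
max |F| = C(7, 3) = 35

The Erdős-Ko-Rado theorem states: for n ≥ 2k, an intersecting family of k-subsets of an n-element set has size at most C(n − 1, k − 1), with equality for 'star' families {A ⊆ [n] : |A| = k, i ∈ A} (fix an element i). For n = 8, k = 4: C(7, 3) = 35.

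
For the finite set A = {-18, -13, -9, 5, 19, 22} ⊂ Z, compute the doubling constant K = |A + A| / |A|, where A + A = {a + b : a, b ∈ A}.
K = |A + A| / |A| = 20/6 = 10/3

Enumerate A + A = {a + b : a, b ∈ A}. With |A| = 6, there are |A|^2 = 36 ordered sum pairs; collecting distinct values, A + A = {-36, -31, -27, -26, -22, -18, -13, -8, -4, 1, 4, 6, 9, 10, 13, 24, 27, 38, 41, 44}, so |A + A| = 20. Thus K = 20/6 = 10/3. For comparison, the minimum possible |A + A| over all 6-element sets is 2·6 − 1 = 11 (so min K = 11/6), attained only by arithmetic progressions.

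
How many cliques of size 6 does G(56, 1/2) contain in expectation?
E[# K_6] = C(56, 6) · (1/2)^C(6, 2) = 32468436 / 2^15 = 8117109/8192 ≈ 990.858032

For each 6-subset S of vertices (there are C(56, 6) = 32468436 such S), let X_S = 1 if S induces a K_6 (all C(6, 2) = 15 edges present). Then P(X_S = 1) = (1/2)^15 = 1/32768. By linearity of expectation, E[# K_6] = C(56, 6) · (1/2)^15 = 32468436 / 32768 = 8117109/8192 ≈ 990.858032.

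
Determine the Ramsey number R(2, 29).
R(2, 29) = 29

R(2, k) = k for all k ≥ 2: in a 2-colouring of K_k, either some edge is red (a red K_2) or all edges are blue (a blue K_k). And K_{28} coloured all-blue has no blue K_29, so R(2, 29) > 28. Hence R(2, 29) = 29.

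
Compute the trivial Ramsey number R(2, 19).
R(2, 19) = 19

R(2, k) = k for all k ≥ 2: in a 2-colouring of K_k, either some edge is red (a red K_2) or all edges are blue (a blue K_k). And K_{18} coloured all-blue has no blue K_19, so R(2, 19) > 18. Hence R(2, 19) = 19.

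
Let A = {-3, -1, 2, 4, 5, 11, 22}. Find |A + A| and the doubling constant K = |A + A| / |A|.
K = |A + A| / |A| = 24/7

Enumerate A + A = {a + b : a, b ∈ A}. With |A| = 7, there are |A|^2 = 49 ordered sum pairs; collecting distinct values, A + A = {-6, -4, -2, -1, 1, 2, 3, 4, 6, 7, 8, 9, 10, 13, 15, 16, 19, 21, 22, 24, 26, 27, 33, 44}, so |A + A| = 24. Thus K = 24/7. For comparison, the minimum possible |A + A| over all 7-element sets is 2·7 − 1 = 13 (so min K = 13/7), attained only by arithmetic progressions.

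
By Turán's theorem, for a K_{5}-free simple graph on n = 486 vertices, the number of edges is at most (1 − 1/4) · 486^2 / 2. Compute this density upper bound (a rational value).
Turán density bound = (3/4) · 486^2/2 = 177147/2 ≈ 88573.5

Turán's theorem: ex(n, K_{r+1}) is achieved by the complete r-partite Turán graph T(n, r) with parts as balanced as possible, and is at most (1 − 1/r) · n^2/2. For r = 4, n = 486: the density bound is (3/4) · 236196/2 = 177147/2 ≈ 88573.5. The integer-valued extremum is e(T(486, 4)) = 88573, which is strictly less than the density bound 177147/2 since 4 ∤ 486 (the parts of T(486, 4) cannot all be equal).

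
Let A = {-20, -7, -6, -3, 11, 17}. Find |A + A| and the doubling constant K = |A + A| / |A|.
K = |A + A| / |A| = 20/6 = 10/3

Enumerate A + A = {a + b : a, b ∈ A}. With |A| = 6, there are |A|^2 = 36 ordered sum pairs; collecting distinct values, A + A = {-40, -27, -26, -23, -14, -13, -12, -10, -9, -6, -3, 4, 5, 8, 10, 11, 14, 22, 28, 34}, so |A + A| = 20. Thus K = 20/6 = 10/3. For comparison, the minimum possible |A + A| over all 6-element sets is 2·6 − 1 = 11 (so min K = 11/6), attained only by arithmetic progressions.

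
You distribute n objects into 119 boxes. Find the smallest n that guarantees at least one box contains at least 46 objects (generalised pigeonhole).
n = (46 − 1)·119 + 1 = 5356

By the generalised pigeonhole principle, to guarantee some box contains ≥ r objects we need more than (r − 1) · k objects total. Threshold: n = (r − 1) · k + 1. With r = 46 and k = 119: n = 45 · 119 + 1 = 5355 + 1 = 5356. For n = 5355 = 45 · 119, we can put exactly 45 objects in every box, avoiding 46 in any single one — so 5356 is tight.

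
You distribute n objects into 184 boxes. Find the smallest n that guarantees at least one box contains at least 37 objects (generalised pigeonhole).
n = (37 − 1)·184 + 1 = 6625

By the generalised pigeonhole principle, to guarantee some box contains ≥ r objects we need more than (r − 1) · k objects total. Threshold: n = (r − 1) · k + 1. With r = 37 and k = 184: n = 36 · 184 + 1 = 6624 + 1 = 6625. For n = 6624 = 36 · 184, we can put exactly 36 objects in every box, avoiding 37 in any single one — so 6625 is tight.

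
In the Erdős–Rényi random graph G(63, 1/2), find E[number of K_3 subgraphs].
E[# K_3] = C(63, 3) · (1/2)^C(3, 2) = 39711 / 2^3 = 4963.875

For each 3-subset S of vertices (there are C(63, 3) = 39711 such S), let X_S = 1 if S induces a K_3 (all C(3, 2) = 3 edges present). Then P(X_S = 1) = (1/2)^3 = 1/8. By linearity of expectation, E[# K_3] = C(63, 3) · (1/2)^3 = 39711 / 8 = 4963.875.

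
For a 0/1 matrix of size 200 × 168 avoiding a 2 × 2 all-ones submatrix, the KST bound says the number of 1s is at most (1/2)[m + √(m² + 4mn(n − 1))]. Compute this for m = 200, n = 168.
z(200, 168; 2, 2) ≤ (1/2)[200 + √(200² + 4·200·168·167)] = (1/2)[200 + √22484800] = 2470.907

Kővári–Sós–Turán: let r_1, ..., r_200 be the row sums and z = Σ r_i the total number of 1s. Each pair of columns can share at most one row with both entries 1 (else a 2×2 all-ones block appears), so Σ_i C(r_i, 2) ≤ C(168, 2) = 14028. By convexity Σ_i C(r_i, 2) ≥ 200·C(z/200, 2) = z(z − 200)/(2·200), giving z² − 200z − 200·168·167 ≤ 0 and hence z ≤ (1/2)[200 + √(40000 + 4·5611200)] = (1/2)[200 + √22484800] ≈ (1/2)(200 + 4741.814) = 2470.907.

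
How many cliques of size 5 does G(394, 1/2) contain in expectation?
E[# K_5] = C(394, 5) · (1/2)^C(5, 2) = 77132064828 / 2^10 = 19283016207/256 ≈ 75324282.058594

For each 5-subset S of vertices (there are C(394, 5) = 77132064828 such S), let X_S = 1 if S induces a K_5 (all C(5, 2) = 10 edges present). Then P(X_S = 1) = (1/2)^10 = 1/1024. By linearity of expectation, E[# K_5] = C(394, 5) · (1/2)^10 = 77132064828 / 1024 = 19283016207/256 ≈ 75324282.058594.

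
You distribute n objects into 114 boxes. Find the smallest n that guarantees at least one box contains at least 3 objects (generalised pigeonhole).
n = (3 − 1)·114 + 1 = 229

By the generalised pigeonhole principle, to guarantee some box contains ≥ r objects we need more than (r − 1) · k objects total. Threshold: n = (r − 1) · k + 1. With r = 3 and k = 114: n = 2 · 114 + 1 = 228 + 1 = 229. For n = 228 = 2 · 114, we can put exactly 2 objects in every box, avoiding 3 in any single one — so 229 is tight.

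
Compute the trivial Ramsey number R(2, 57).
R(2, 57) = 57

R(2, k) = k for all k ≥ 2: in a 2-colouring of K_k, either some edge is red (a red K_2) or all edges are blue (a blue K_k). And K_{56} coloured all-blue has no blue K_57, so R(2, 57) > 56. Hence R(2, 57) = 57.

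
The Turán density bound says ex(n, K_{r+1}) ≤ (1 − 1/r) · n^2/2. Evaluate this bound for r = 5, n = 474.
Turán density bound = (4/5) · 474^2/2 = 449352/5 ≈ 89870.4

Turán's theorem: ex(n, K_{r+1}) is achieved by the complete r-partite Turán graph T(n, r) with parts as balanced as possible, and is at most (1 − 1/r) · n^2/2. For r = 5, n = 474: the density bound is (4/5) · 224676/2 = 449352/5 ≈ 89870.4. The integer-valued extremum is e(T(474, 5)) = 89870, which is strictly less than the density bound 449352/5 since 5 ∤ 474 (the parts of T(474, 5) cannot all be equal).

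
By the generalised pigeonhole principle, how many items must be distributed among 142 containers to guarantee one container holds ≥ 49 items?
n = (49 − 1)·142 + 1 = 6817

By the generalised pigeonhole principle, to guarantee some box contains ≥ r objects we need more than (r − 1) · k objects total. Threshold: n = (r − 1) · k + 1. With r = 49 and k = 142: n = 48 · 142 + 1 = 6816 + 1 = 6817. For n = 6816 = 48 · 142, we can put exactly 48 objects in every box, avoiding 49 in any single one — so 6817 is tight.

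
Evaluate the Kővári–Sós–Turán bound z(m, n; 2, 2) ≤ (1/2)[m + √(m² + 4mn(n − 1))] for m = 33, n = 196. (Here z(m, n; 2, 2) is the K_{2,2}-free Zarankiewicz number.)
z(33, 196; 2, 2) ≤ (1/2)[33 + √(33² + 4·33·196·195)] = (1/2)[33 + √5046129] = 1139.6795

Kővári–Sós–Turán: let r_1, ..., r_33 be the row sums and z = Σ r_i the total number of 1s. Each pair of columns can share at most one row with both entries 1 (else a 2×2 all-ones block appears), so Σ_i C(r_i, 2) ≤ C(196, 2) = 19110. By convexity Σ_i C(r_i, 2) ≥ 33·C(z/33, 2) = z(z − 33)/(2·33), giving z² − 33z − 33·196·195 ≤ 0 and hence z ≤ (1/2)[33 + √(1089 + 4·1261260)] = (1/2)[33 + √5046129] ≈ (1/2)(33 + 2246.3591) = 1139.6795.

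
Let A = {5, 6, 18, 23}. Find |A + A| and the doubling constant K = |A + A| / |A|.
K = |A + A| / |A| = 10/4 = 5/2

Enumerate A + A = {a + b : a, b ∈ A}. With |A| = 4, there are |A|^2 = 16 ordered sum pairs; collecting distinct values, A + A = {10, 11, 12, 23, 24, 28, 29, 36, 41, 46}, so |A + A| = 10. Thus K = 10/4 = 5/2. For comparison, the minimum possible |A + A| over all 4-element sets is 2·4 − 1 = 7 (so min K = 7/4), attained only by arithmetic progressions.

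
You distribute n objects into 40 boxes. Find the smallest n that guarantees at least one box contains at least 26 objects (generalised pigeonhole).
n = (26 − 1)·40 + 1 = 1001

By the generalised pigeonhole principle, to guarantee some box contains ≥ r objects we need more than (r − 1) · k objects total. Threshold: n = (r − 1) · k + 1. With r = 26 and k = 40: n = 25 · 40 + 1 = 1000 + 1 = 1001. For n = 1000 = 25 · 40, we can put exactly 25 objects in every box, avoiding 26 in any single one — so 1001 is tight.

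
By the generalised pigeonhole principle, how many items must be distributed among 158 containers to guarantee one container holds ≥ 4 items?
n = (4 − 1)·158 + 1 = 475

By the generalised pigeonhole principle, to guarantee some box contains ≥ r objects we need more than (r − 1) · k objects total. Threshold: n = (r − 1) · k + 1. With r = 4 and k = 158: n = 3 · 158 + 1 = 474 + 1 = 475. For n = 474 = 3 · 158, we can put exactly 3 objects in every box, avoiding 4 in any single one — so 475 is tight.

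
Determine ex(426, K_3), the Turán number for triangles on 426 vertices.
ex(426, K_3) = ⌊426^2/4⌋ = 45369

Mantel (1907): a triangle-free graph on n vertices has at most ⌊n^2/4⌋ edges, with equality for the complete bipartite graph K_{⌊n/2⌋, ⌈n/2⌉}. For n = 426: ⌊426^2/4⌋ = ⌊181476/4⌋ = 45369. The extremal graph is K_{213, 213}, which has 213·213 = 45369 edges.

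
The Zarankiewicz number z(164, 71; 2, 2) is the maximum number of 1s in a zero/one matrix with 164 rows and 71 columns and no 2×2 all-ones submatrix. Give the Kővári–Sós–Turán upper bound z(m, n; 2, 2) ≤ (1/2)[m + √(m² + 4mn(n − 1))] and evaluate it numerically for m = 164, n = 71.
z(164, 71; 2, 2) ≤ (1/2)[164 + √(164² + 4·164·71·70)] = (1/2)[164 + √3287216] = 988.5341

Kővári–Sós–Turán: let r_1, ..., r_164 be the row sums and z = Σ r_i the total number of 1s. Each pair of columns can share at most one row with both entries 1 (else a 2×2 all-ones block appears), so Σ_i C(r_i, 2) ≤ C(71, 2) = 2485. By convexity Σ_i C(r_i, 2) ≥ 164·C(z/164, 2) = z(z − 164)/(2·164), giving z² − 164z − 164·71·70 ≤ 0 and hence z ≤ (1/2)[164 + √(26896 + 4·815080)] = (1/2)[164 + √3287216] ≈ (1/2)(164 + 1813.0681) = 988.5341.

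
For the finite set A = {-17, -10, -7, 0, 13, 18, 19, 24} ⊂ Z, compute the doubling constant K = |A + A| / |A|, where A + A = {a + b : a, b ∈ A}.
K = |A + A| / |A| = 34/8 = 17/4

Enumerate A + A = {a + b : a, b ∈ A}. With |A| = 8, there are |A|^2 = 64 ordered sum pairs; collecting distinct values, A + A = {-34, -27, -24, -20, -17, -14, -10, -7, -4, 0, 1, 2, 3, 6, 7, 8, 9, 11, 12, 13, 14, 17, 18, 19, 24, 26, 31, 32, 36, 37, 38, 42, 43, 48}, so |A + A| = 34. Thus K = 34/8 = 17/4. For comparison, the minimum possible |A + A| over all 8-element sets is 2·8 − 1 = 15 (so min K = 15/8), attained only by arithmetic progressions.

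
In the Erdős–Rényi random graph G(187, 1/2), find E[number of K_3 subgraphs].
E[# K_3] = C(187, 3) · (1/2)^C(3, 2) = 1072445 / 2^3 = 134055.625

For each 3-subset S of vertices (there are C(187, 3) = 1072445 such S), let X_S = 1 if S induces a K_3 (all C(3, 2) = 3 edges present). Then P(X_S = 1) = (1/2)^3 = 1/8. By linearity of expectation, E[# K_3] = C(187, 3) · (1/2)^3 = 1072445 / 8 = 134055.625.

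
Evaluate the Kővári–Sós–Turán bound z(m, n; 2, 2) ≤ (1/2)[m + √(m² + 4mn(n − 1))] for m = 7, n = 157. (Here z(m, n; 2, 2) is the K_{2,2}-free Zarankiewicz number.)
z(7, 157; 2, 2) ≤ (1/2)[7 + √(7² + 4·7·157·156)] = (1/2)[7 + √685825] = 417.5728

Kővári–Sós–Turán: let r_1, ..., r_7 be the row sums and z = Σ r_i the total number of 1s. Each pair of columns can share at most one row with both entries 1 (else a 2×2 all-ones block appears), so Σ_i C(r_i, 2) ≤ C(157, 2) = 12246. By convexity Σ_i C(r_i, 2) ≥ 7·C(z/7, 2) = z(z − 7)/(2·7), giving z² − 7z − 7·157·156 ≤ 0 and hence z ≤ (1/2)[7 + √(49 + 4·171444)] = (1/2)[7 + √685825] ≈ (1/2)(7 + 828.1455) = 417.5728.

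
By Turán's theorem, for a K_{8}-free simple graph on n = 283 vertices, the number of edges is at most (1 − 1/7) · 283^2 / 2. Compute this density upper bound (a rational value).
Turán density bound = (6/7) · 283^2/2 = 240267/7 ≈ 34323.8571

Turán's theorem: ex(n, K_{r+1}) is achieved by the complete r-partite Turán graph T(n, r) with parts as balanced as possible, and is at most (1 − 1/r) · n^2/2. For r = 7, n = 283: the density bound is (6/7) · 80089/2 = 240267/7 ≈ 34323.8571. The integer-valued extremum is e(T(283, 7)) = 34323, which is strictly less than the density bound 240267/7 since 7 ∤ 283 (the parts of T(283, 7) cannot all be equal).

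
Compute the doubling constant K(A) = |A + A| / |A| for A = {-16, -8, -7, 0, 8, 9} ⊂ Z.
K = |A + A| / |A| = 16/6 = 8/3

Enumerate A + A = {a + b : a, b ∈ A}. With |A| = 6, there are |A|^2 = 36 ordered sum pairs; collecting distinct values, A + A = {-32, -24, -23, -16, -15, -14, -8, -7, 0, 1, 2, 8, 9, 16, 17, 18}, so |A + A| = 16. Thus K = 16/6 = 8/3. For comparison, the minimum possible |A + A| over all 6-element sets is 2·6 − 1 = 11 (so min K = 11/6), attained only by arithmetic progressions.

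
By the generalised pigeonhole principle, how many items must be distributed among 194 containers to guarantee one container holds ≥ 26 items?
n = (26 − 1)·194 + 1 = 4851

By the generalised pigeonhole principle, to guarantee some box contains ≥ r objects we need more than (r − 1) · k objects total. Threshold: n = (r − 1) · k + 1. With r = 26 and k = 194: n = 25 · 194 + 1 = 4850 + 1 = 4851. For n = 4850 = 25 · 194, we can put exactly 25 objects in every box, avoiding 26 in any single one — so 4851 is tight.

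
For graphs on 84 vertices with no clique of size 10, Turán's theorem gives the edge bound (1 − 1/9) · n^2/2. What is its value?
Turán density bound = (8/9) · 84^2/2 = 3136

Turán's theorem: ex(n, K_{r+1}) is achieved by the complete r-partite Turán graph T(n, r) with parts as balanced as possible, and is at most (1 − 1/r) · n^2/2. For r = 9, n = 84: the density bound is (8/9) · 7056/2 = 3136. The integer-valued extremum is e(T(84, 9)) = 3135, which is strictly less than the density bound 3136 since 9 ∤ 84 (the parts of T(84, 9) cannot all be equal).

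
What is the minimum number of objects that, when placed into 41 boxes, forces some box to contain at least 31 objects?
n = (31 − 1)·41 + 1 = 1231

By the generalised pigeonhole principle, to guarantee some box contains ≥ r objects we need more than (r − 1) · k objects total. Threshold: n = (r − 1) · k + 1. With r = 31 and k = 41: n = 30 · 41 + 1 = 1230 + 1 = 1231. For n = 1230 = 30 · 41, we can put exactly 30 objects in every box, avoiding 31 in any single one — so 1231 is tight.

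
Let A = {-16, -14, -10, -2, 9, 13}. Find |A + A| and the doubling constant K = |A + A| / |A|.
K = |A + A| / |A| = 20/6 = 10/3

Enumerate A + A = {a + b : a, b ∈ A}. With |A| = 6, there are |A|^2 = 36 ordered sum pairs; collecting distinct values, A + A = {-32, -30, -28, -26, -24, -20, -18, -16, -12, -7, -5, -4, -3, -1, 3, 7, 11, 18, 22, 26}, so |A + A| = 20. Thus K = 20/6 = 10/3. For comparison, the minimum possible |A + A| over all 6-element sets is 2·6 − 1 = 11 (so min K = 11/6), attained only by arithmetic progressions.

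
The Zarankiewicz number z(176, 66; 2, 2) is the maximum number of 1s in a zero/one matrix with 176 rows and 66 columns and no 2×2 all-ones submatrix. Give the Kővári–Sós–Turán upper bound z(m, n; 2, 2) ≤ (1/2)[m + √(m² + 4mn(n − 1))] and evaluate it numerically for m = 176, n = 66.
z(176, 66; 2, 2) ≤ (1/2)[176 + √(176² + 4·176·66·65)] = (1/2)[176 + √3051136] = 961.3751

Kővári–Sós–Turán: let r_1, ..., r_176 be the row sums and z = Σ r_i the total number of 1s. Each pair of columns can share at most one row with both entries 1 (else a 2×2 all-ones block appears), so Σ_i C(r_i, 2) ≤ C(66, 2) = 2145. By convexity Σ_i C(r_i, 2) ≥ 176·C(z/176, 2) = z(z − 176)/(2·176), giving z² − 176z − 176·66·65 ≤ 0 and hence z ≤ (1/2)[176 + √(30976 + 4·755040)] = (1/2)[176 + √3051136] ≈ (1/2)(176 + 1746.7501) = 961.3751.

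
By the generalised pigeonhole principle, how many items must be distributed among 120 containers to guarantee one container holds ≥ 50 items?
n = (50 − 1)·120 + 1 = 5881

By the generalised pigeonhole principle, to guarantee some box contains ≥ r objects we need more than (r − 1) · k objects total. Threshold: n = (r − 1) · k + 1. With r = 50 and k = 120: n = 49 · 120 + 1 = 5880 + 1 = 5881. For n = 5880 = 49 · 120, we can put exactly 49 objects in every box, avoiding 50 in any single one — so 5881 is tight.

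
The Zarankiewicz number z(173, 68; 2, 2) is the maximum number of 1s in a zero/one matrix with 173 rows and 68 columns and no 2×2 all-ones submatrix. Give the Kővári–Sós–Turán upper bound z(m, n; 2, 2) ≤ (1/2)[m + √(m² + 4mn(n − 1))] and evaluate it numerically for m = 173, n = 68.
z(173, 68; 2, 2) ≤ (1/2)[173 + √(173² + 4·173·68·67)] = (1/2)[173 + √3182681] = 978.5035

Kővári–Sós–Turán: let r_1, ..., r_173 be the row sums and z = Σ r_i the total number of 1s. Each pair of columns can share at most one row with both entries 1 (else a 2×2 all-ones block appears), so Σ_i C(r_i, 2) ≤ C(68, 2) = 2278. By convexity Σ_i C(r_i, 2) ≥ 173·C(z/173, 2) = z(z − 173)/(2·173), giving z² − 173z − 173·68·67 ≤ 0 and hence z ≤ (1/2)[173 + √(29929 + 4·788188)] = (1/2)[173 + √3182681] ≈ (1/2)(173 + 1784.007) = 978.5035.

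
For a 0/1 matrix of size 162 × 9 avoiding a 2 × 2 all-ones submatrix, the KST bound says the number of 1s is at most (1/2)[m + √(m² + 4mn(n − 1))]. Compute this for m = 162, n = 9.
z(162, 9; 2, 2) ≤ (1/2)[162 + √(162² + 4·162·9·8)] = (1/2)[162 + √72900] = 216

Kővári–Sós–Turán: let r_1, ..., r_162 be the row sums and z = Σ r_i the total number of 1s. Each pair of columns can share at most one row with both entries 1 (else a 2×2 all-ones block appears), so Σ_i C(r_i, 2) ≤ C(9, 2) = 36. By convexity Σ_i C(r_i, 2) ≥ 162·C(z/162, 2) = z(z − 162)/(2·162), giving z² − 162z − 162·9·8 ≤ 0 and hence z ≤ (1/2)[162 + √(26244 + 4·11664)] = (1/2)[162 + √72900] ≈ (1/2)(162 + 270) = 216.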